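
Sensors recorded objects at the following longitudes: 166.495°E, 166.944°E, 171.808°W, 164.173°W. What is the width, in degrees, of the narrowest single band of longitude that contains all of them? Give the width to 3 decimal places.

Sort the longitudes: -171.808°, -164.173°, +166.495°, +166.944°.
Eastward gaps between consecutive values (wrapping around): 7.635°, 330.668°, 0.449°, 21.248°.
Largest gap = 330.668° ⇒ minimal covering band is its complement: 360° − 330.668° = 29.332°.
Band runs from +166.495° eastward to -164.173°, crossing the antimeridian.

29.332°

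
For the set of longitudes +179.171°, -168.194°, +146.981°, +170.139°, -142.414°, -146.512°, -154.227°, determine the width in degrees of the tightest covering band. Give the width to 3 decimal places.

70.605°

Sort the longitudes: -168.194°, -154.227°, -146.512°, -142.414°, +146.981°, +170.139°, +179.171°.
Eastward gaps between consecutive values (wrapping around): 13.967°, 7.715°, 4.098°, 289.395°, 23.158°, 9.032°, 12.635°.
Largest gap = 289.395° ⇒ minimal covering band is its complement: 360° − 289.395° = 70.605°.
Band runs from +146.981° eastward to -142.414°, crossing the antimeridian.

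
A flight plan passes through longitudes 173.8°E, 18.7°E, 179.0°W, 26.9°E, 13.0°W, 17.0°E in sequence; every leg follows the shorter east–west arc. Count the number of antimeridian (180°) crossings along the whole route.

2

Leg 1: +173.8° → +18.7°, shortest Δλ = -155.1° (west) — does not cross 180°.
Leg 2: +18.7° → -179.0°, shortest Δλ = 162.3° (east) — crosses 180°.
Leg 3: -179.0° → +26.9°, shortest Δλ = -154.1° (west) — crosses 180°.
Leg 4: +26.9° → -13.0°, shortest Δλ = -39.9° (west) — does not cross 180°.
Leg 5: -13.0° → +17.0°, shortest Δλ = 30.0° (east) — does not cross 180°.
Total crossings: 2.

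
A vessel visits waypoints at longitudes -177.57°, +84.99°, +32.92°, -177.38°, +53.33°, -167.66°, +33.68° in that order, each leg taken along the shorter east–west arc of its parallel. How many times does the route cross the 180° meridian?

5

Leg 1: -177.57° → +84.99°, shortest Δλ = -97.44° (west) — crosses 180°.
Leg 2: +84.99° → +32.92°, shortest Δλ = -52.07° (west) — does not cross 180°.
Leg 3: +32.92° → -177.38°, shortest Δλ = 149.7° (east) — crosses 180°.
Leg 4: -177.38° → +53.33°, shortest Δλ = -129.29° (west) — crosses 180°.
Leg 5: +53.33° → -167.66°, shortest Δλ = 139.01° (east) — crosses 180°.
Leg 6: -167.66° → +33.68°, shortest Δλ = -158.66° (west) — crosses 180°.
Total crossings: 5.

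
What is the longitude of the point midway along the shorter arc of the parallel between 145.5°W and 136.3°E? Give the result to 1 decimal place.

175.4°E

Signed shortest Δλ from -145.5° to +136.3° is -78.2°.
Midpoint longitude = -145.5° + (-78.2°)/2 = -145.5° − 39.1° = -184.6°.
Normalise into (−180°, 180°]: +175.4°.
(The naïve average (-145.5 + +136.3)/2 = -4.6° is on the wrong side of the globe.)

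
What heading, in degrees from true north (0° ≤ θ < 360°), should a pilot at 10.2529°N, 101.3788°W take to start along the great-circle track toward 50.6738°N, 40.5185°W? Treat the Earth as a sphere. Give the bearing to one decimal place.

Δλ = -40.5185 − -101.3788 = 60.8603°.
θ = atan2( sin Δλ · cos φ₂ , cos φ₁ · sin φ₂ − sin φ₁ · cos φ₂ · cos Δλ )
  = atan2(0.55353, 0.70627) = 38.087° → normalised to [0°, 360°): 38.087°.

38.1°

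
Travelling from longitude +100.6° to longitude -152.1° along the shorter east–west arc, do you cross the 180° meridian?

Yes

Naïve |-152.1 − 100.6| = 252.7° > 180°, so the shorter arc goes the other way round — across 180°.
Signed shortest Δλ = ((-152.1 − 100.6 + 180) mod 360) − 180 = 107.3°.
Going east by 107.3° from +100.6° passes through 180° before reaching -152.1°.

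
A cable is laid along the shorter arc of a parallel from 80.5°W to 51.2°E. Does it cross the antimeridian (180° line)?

Signed shortest Δλ = ((51.2 − -80.5 + 180) mod 360) − 180 = 131.7°.
Going east by 131.7° from -80.5° reaches +51.2° without touching 180°.

No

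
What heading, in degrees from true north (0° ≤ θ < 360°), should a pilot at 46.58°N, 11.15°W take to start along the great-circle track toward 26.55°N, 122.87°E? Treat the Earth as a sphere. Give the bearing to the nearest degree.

40°

Δλ = 122.87 − -11.15 = 134.02°.
θ = atan2( sin Δλ · cos φ₂ , cos φ₁ · sin φ₂ − sin φ₁ · cos φ₂ · cos Δλ )
  = atan2(0.64326, 0.75874) = 40.292° → normalised to [0°, 360°): 40.292°.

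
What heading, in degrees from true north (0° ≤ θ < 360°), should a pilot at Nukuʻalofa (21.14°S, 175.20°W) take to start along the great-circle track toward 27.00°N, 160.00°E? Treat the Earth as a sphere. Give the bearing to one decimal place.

332.4°

Δλ = 160.00 − -175.20 = 335.20°; wrapped into (−180°, 180°]: -24.80°.
θ = atan2( sin Δλ · cos φ₂ , cos φ₁ · sin φ₂ − sin φ₁ · cos φ₂ · cos Δλ )
  = atan2(-0.37373, 0.71514) = -27.592° → normalised to [0°, 360°): 332.408°.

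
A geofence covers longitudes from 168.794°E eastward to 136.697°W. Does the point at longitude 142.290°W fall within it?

Band width going east from +168.794° to -136.697°: ((-136.697 − 168.794) mod 360) = 54.509°.
Offset of -142.290° east of the west edge: ((-142.290 − 168.794) mod 360) = 48.916°.
48.916° ≤ 54.509° ⇒ inside.

Yes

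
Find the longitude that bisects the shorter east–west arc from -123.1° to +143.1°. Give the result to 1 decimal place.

-170.0°

Signed shortest Δλ from -123.1° to +143.1° is -93.8°.
Midpoint longitude = -123.1° + (-93.8°)/2 = -123.1° − 46.9° = -170.0°.
(The naïve average (-123.1 + +143.1)/2 = 10.0° is on the wrong side of the globe.)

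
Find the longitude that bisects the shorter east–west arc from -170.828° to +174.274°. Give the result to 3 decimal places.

Signed shortest Δλ from -170.828° to +174.274° is -14.898°.
Midpoint longitude = -170.828° + (-14.898°)/2 = -170.828° − 7.449° = -178.277°.
(The naïve average (-170.828 + +174.274)/2 = 1.723° is on the wrong side of the globe.)

-178.277°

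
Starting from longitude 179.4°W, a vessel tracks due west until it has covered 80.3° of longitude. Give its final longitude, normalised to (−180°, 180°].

Start at -179.4°; shift −80.3° → -259.7°.
-259.7° lies outside (−180°, 180°]; add 360° → +100.3°.

100.3°E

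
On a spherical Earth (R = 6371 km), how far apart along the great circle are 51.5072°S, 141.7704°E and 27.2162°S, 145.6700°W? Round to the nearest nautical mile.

3507 nmi

Δλ = -145.6700 − 141.7704 = -287.4404°; wrapped into (−180°, 180°]: 72.5596°.
Δφ = -27.2162 − -51.5072 = 24.2910°.
a = sin²(Δφ/2) + cos φ₁ · cos φ₂ · sin²(Δλ/2) = 0.238073.
c = 2·atan2(√a, √(1−a)) = 1.01943 rad → d = 6371·c ≈ 6494.77 km ≈ 3506.89 nmi.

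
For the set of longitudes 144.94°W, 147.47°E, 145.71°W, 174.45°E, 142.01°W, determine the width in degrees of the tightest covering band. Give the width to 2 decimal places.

Sort the longitudes: -145.71°, -144.94°, -142.01°, +147.47°, +174.45°.
Eastward gaps between consecutive values (wrapping around): 0.77°, 2.93°, 289.48°, 26.98°, 39.84°.
Largest gap = 289.48° ⇒ minimal covering band is its complement: 360° − 289.48° = 70.52°.
Band runs from +147.47° eastward to -142.01°, crossing the antimeridian.

70.52°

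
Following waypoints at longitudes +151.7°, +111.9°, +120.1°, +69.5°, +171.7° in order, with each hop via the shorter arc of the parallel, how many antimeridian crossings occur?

0

Leg 1: +151.7° → +111.9°, shortest Δλ = -39.8° (west) — does not cross 180°.
Leg 2: +111.9° → +120.1°, shortest Δλ = 8.2° (east) — does not cross 180°.
Leg 3: +120.1° → +69.5°, shortest Δλ = -50.6° (west) — does not cross 180°.
Leg 4: +69.5° → +171.7°, shortest Δλ = 102.2° (east) — does not cross 180°.
Total crossings: 0.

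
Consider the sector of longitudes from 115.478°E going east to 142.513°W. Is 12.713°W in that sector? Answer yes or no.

Band width going east from +115.478° to -142.513°: ((-142.513 − 115.478) mod 360) = 102.009°.
Offset of -12.713° east of the west edge: ((-12.713 − 115.478) mod 360) = 231.809°.
231.809° > 102.009° ⇒ outside.

No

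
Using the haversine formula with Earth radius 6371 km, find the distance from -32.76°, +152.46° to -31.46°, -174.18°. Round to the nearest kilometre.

3132 km

Δλ = -174.18 − 152.46 = -326.64°; wrapped into (−180°, 180°]: 33.36°.
Δφ = -31.46 − -32.76 = 1.30°.
a = sin²(Δφ/2) + cos φ₁ · cos φ₂ · sin²(Δλ/2) = 0.059225.
c = 2·atan2(√a, √(1−a)) = 0.49166 rad → d = 6371·c ≈ 3132.38 km.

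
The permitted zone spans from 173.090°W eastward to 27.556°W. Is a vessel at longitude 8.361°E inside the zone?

Band width going east from -173.090° to -27.556°: ((-27.556 − -173.090) mod 360) = 145.534°.
Offset of +8.361° east of the west edge: ((8.361 − -173.090) mod 360) = 181.451°.
181.451° > 145.534° ⇒ outside.

No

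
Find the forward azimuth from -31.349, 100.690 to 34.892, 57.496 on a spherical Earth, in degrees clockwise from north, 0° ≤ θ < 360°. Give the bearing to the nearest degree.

325°

Δλ = 57.496 − 100.690 = -43.194°.
θ = atan2( sin Δλ · cos φ₂ , cos φ₁ · sin φ₂ − sin φ₁ · cos φ₂ · cos Δλ )
  = atan2(-0.56142, 0.79962) = -35.073° → normalised to [0°, 360°): 324.927°.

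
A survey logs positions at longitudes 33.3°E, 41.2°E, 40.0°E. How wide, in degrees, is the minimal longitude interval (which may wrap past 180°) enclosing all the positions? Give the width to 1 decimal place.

7.9°

Sort the longitudes: +33.3°, +40.0°, +41.2°.
Eastward gaps between consecutive values (wrapping around): 6.7°, 1.2°, 352.1°.
Largest gap = 352.1° ⇒ minimal covering band is its complement: 360° − 352.1° = 7.9°.
Band runs from +33.3° eastward to +41.2°.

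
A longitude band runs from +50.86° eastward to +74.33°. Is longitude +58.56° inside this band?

Band width going east from +50.86° to +74.33°: ((74.33 − 50.86) mod 360) = 23.47°.
Offset of +58.56° east of the west edge: ((58.56 − 50.86) mod 360) = 7.70°.
7.70° ≤ 23.47° ⇒ inside.

Yes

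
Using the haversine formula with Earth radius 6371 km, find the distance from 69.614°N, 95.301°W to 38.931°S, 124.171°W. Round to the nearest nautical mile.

Δλ = -124.171 − -95.301 = -28.870°.
Δφ = -38.931 − 69.614 = -108.545°.
a = sin²(Δφ/2) + cos φ₁ · cos φ₂ · sin²(Δλ/2) = 0.675864.
c = 2·atan2(√a, √(1−a)) = 1.93021 rad → d = 6371·c ≈ 12297.38 km ≈ 6640.05 nmi.

6640 nmi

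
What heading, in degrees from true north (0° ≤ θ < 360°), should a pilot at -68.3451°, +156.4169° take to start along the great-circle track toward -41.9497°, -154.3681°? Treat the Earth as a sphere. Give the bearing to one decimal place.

Δλ = -154.3681 − 156.4169 = -310.7850°; wrapped into (−180°, 180°]: 49.2150°.
θ = atan2( sin Δλ · cos φ₂ , cos φ₁ · sin φ₂ − sin φ₁ · cos φ₂ · cos Δλ )
  = atan2(0.56313, 0.20486) = 70.010° → normalised to [0°, 360°): 70.010°.

70.0°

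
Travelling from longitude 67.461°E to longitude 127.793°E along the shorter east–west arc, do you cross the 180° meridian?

Signed shortest Δλ = ((127.793 − 67.461 + 180) mod 360) − 180 = 60.332°.
Going east by 60.332° from +67.461° reaches +127.793° without touching 180°.

No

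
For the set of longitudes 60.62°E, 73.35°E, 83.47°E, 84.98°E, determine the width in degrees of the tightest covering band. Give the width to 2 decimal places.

24.36°

Sort the longitudes: +60.62°, +73.35°, +83.47°, +84.98°.
Eastward gaps between consecutive values (wrapping around): 12.73°, 10.12°, 1.51°, 335.64°.
Largest gap = 335.64° ⇒ minimal covering band is its complement: 360° − 335.64° = 24.36°.
Band runs from +60.62° eastward to +84.98°.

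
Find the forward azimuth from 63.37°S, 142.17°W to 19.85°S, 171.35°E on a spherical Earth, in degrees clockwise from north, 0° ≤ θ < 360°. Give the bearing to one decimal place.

302.0°

Δλ = 171.35 − -142.17 = 313.52°; wrapped into (−180°, 180°]: -46.48°.
θ = atan2( sin Δλ · cos φ₂ , cos φ₁ · sin φ₂ − sin φ₁ · cos φ₂ · cos Δλ )
  = atan2(-0.68205, 0.42679) = -57.964° → normalised to [0°, 360°): 302.036°.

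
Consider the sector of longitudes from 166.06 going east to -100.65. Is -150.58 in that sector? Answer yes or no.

Yes

Band width going east from +166.06° to -100.65°: ((-100.65 − 166.06) mod 360) = 93.29°.
Offset of -150.58° east of the west edge: ((-150.58 − 166.06) mod 360) = 43.36°.
43.36° ≤ 93.29° ⇒ inside.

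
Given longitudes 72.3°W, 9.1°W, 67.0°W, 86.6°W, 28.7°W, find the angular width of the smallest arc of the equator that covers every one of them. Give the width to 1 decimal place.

77.5°

Sort the longitudes: -86.6°, -72.3°, -67.0°, -28.7°, -9.1°.
Eastward gaps between consecutive values (wrapping around): 14.3°, 5.3°, 38.3°, 19.6°, 282.5°.
Largest gap = 282.5° ⇒ minimal covering band is its complement: 360° − 282.5° = 77.5°.
Band runs from -86.6° eastward to -9.1°.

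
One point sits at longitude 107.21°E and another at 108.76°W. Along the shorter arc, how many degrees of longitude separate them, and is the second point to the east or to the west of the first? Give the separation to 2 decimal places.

144.03° east

Raw difference: -108.76 − 107.21 = -215.97°.
Normalise into (−180°, 180°]: -215.97° + 360° = 144.03°.
Positive ⇒ the second point lies to the east; separation 144.03°.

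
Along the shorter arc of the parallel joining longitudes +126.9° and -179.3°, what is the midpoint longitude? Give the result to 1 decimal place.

+153.8°

Signed shortest Δλ from +126.9° to -179.3° is +53.8°.
Midpoint longitude = +126.9° + (+53.8°)/2 = +126.9° + 26.9° = +153.8°.
(The naïve average (+126.9 + -179.3)/2 = -26.2° is on the wrong side of the globe.)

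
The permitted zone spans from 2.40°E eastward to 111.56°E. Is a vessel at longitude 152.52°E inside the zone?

Band width going east from +2.40° to +111.56°: ((111.56 − 2.40) mod 360) = 109.16°.
Offset of +152.52° east of the west edge: ((152.52 − 2.40) mod 360) = 150.12°.
150.12° > 109.16° ⇒ outside.

No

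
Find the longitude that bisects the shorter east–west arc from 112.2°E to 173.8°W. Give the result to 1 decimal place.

Signed shortest Δλ from +112.2° to -173.8° is +74.0°.
Midpoint longitude = +112.2° + (+74.0°)/2 = +112.2° + 37.0° = +149.2°.
(The naïve average (+112.2 + -173.8)/2 = -30.8° is on the wrong side of the globe.)

149.2°E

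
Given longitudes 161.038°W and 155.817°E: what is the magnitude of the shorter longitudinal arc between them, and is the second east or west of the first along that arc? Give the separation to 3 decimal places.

43.145° west

Raw difference: 155.817 − -161.038 = 316.855°.
Normalise into (−180°, 180°]: 316.855° − 360° = -43.145°.
Negative ⇒ the second point lies to the west; separation 43.145°.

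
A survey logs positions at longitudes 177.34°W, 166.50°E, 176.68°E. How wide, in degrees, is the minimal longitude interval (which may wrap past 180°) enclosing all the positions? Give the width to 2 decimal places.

16.16°

Sort the longitudes: -177.34°, +166.50°, +176.68°.
Eastward gaps between consecutive values (wrapping around): 343.84°, 10.18°, 5.98°.
Largest gap = 343.84° ⇒ minimal covering band is its complement: 360° − 343.84° = 16.16°.
Band runs from +166.50° eastward to -177.34°, crossing the antimeridian.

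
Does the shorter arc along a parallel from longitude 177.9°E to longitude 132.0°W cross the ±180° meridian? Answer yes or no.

Yes

Naïve |-132.0 − 177.9| = 309.9° > 180°, so the shorter arc goes the other way round — across 180°.
Signed shortest Δλ = ((-132.0 − 177.9 + 180) mod 360) − 180 = 50.1°.
Going east by 50.1° from +177.9° passes through 180° before reaching -132.0°.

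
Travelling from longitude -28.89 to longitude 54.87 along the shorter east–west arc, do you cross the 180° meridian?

No

Signed shortest Δλ = ((54.87 − -28.89 + 180) mod 360) − 180 = 83.76°.
Going east by 83.76° from -28.89° reaches +54.87° without touching 180°.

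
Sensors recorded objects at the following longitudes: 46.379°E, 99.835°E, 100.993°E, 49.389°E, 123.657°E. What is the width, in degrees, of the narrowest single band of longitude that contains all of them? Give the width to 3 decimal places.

Sort the longitudes: +46.379°, +49.389°, +99.835°, +100.993°, +123.657°.
Eastward gaps between consecutive values (wrapping around): 3.010°, 50.446°, 1.158°, 22.664°, 282.722°.
Largest gap = 282.722° ⇒ minimal covering band is its complement: 360° − 282.722° = 77.278°.
Band runs from +46.379° eastward to +123.657°.

77.278°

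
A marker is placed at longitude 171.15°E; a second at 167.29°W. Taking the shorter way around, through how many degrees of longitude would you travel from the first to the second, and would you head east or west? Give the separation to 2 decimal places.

21.56° east

Raw difference: -167.29 − 171.15 = -338.44°.
Normalise into (−180°, 180°]: -338.44° + 360° = 21.56°.
Positive ⇒ the second point lies to the east; separation 21.56°.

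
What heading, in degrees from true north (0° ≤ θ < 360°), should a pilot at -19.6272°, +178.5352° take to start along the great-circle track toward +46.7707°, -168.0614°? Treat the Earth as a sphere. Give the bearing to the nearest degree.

Δλ = -168.0614 − 178.5352 = -346.5966°; wrapped into (−180°, 180°]: 13.4034°.
θ = atan2( sin Δλ · cos φ₂ , cos φ₁ · sin φ₂ − sin φ₁ · cos φ₂ · cos Δλ )
  = atan2(0.15877, 0.91008) = 9.896° → normalised to [0°, 360°): 9.896°.

10°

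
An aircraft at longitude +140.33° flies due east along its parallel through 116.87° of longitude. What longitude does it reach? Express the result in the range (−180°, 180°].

Start at +140.33°; shift +116.87° → +257.20°.
+257.20° lies outside (−180°, 180°]; subtract 360° → -102.80°.

-102.80°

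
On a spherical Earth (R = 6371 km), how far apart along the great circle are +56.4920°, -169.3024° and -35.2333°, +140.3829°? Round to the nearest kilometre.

11245 km

Δλ = 140.3829 − -169.3024 = 309.6853°; wrapped into (−180°, 180°]: -50.3147°.
Δφ = -35.2333 − 56.4920 = -91.7253°.
a = sin²(Δφ/2) + cos φ₁ · cos φ₂ · sin²(Δλ/2) = 0.596542.
c = 2·atan2(√a, √(1−a)) = 1.76510 rad → d = 6371·c ≈ 11245.46 km.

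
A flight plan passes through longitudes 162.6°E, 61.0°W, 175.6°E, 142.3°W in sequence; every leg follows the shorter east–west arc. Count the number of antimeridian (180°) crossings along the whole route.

3

Leg 1: +162.6° → -61.0°, shortest Δλ = 136.4° (east) — crosses 180°.
Leg 2: -61.0° → +175.6°, shortest Δλ = -123.4° (west) — crosses 180°.
Leg 3: +175.6° → -142.3°, shortest Δλ = 42.1° (east) — crosses 180°.
Total crossings: 3.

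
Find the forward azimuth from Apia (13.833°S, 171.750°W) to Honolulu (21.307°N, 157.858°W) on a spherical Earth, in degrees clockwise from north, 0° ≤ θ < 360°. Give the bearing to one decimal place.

Δλ = -157.858 − -171.750 = 13.892°.
θ = atan2( sin Δλ · cos φ₂ , cos φ₁ · sin φ₂ − sin φ₁ · cos φ₂ · cos Δλ )
  = atan2(0.22368, 0.56906) = 21.458° → normalised to [0°, 360°): 21.458°.

21.5°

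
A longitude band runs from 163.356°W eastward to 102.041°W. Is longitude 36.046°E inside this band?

No

Band width going east from -163.356° to -102.041°: ((-102.041 − -163.356) mod 360) = 61.315°.
Offset of +36.046° east of the west edge: ((36.046 − -163.356) mod 360) = 199.402°.
199.402° > 61.315° ⇒ outside.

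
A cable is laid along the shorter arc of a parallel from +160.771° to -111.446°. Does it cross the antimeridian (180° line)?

Yes

Naïve |-111.446 − 160.771| = 272.217° > 180°, so the shorter arc goes the other way round — across 180°.
Signed shortest Δλ = ((-111.446 − 160.771 + 180) mod 360) − 180 = 87.783°.
Going east by 87.783° from +160.771° passes through 180° before reaching -111.446°.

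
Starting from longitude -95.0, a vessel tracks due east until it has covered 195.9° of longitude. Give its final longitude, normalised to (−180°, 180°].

Start at -95.0°; shift +195.9° → +100.9°.
+100.9° already lies in (−180°, 180°].

+100.9°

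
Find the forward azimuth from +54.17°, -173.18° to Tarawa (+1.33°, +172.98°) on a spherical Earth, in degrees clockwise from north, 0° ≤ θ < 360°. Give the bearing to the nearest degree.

197°

Δλ = 172.98 − -173.18 = 346.16°; wrapped into (−180°, 180°]: -13.84°.
θ = atan2( sin Δλ · cos φ₂ , cos φ₁ · sin φ₂ − sin φ₁ · cos φ₂ · cos Δλ )
  = atan2(-0.23915, -0.77342) = -162.818° → normalised to [0°, 360°): 197.182°.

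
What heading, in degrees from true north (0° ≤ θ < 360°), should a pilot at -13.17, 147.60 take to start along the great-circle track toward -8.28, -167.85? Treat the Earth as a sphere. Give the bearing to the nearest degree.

88°

Δλ = -167.85 − 147.60 = -315.45°; wrapped into (−180°, 180°]: 44.55°.
θ = atan2( sin Δλ · cos φ₂ , cos φ₁ · sin φ₂ − sin φ₁ · cos φ₂ · cos Δλ )
  = atan2(0.69422, 0.02045) = 88.312° → normalised to [0°, 360°): 88.312°.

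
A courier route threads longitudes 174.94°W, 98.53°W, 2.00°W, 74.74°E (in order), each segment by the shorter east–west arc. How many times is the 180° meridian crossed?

0

Leg 1: -174.94° → -98.53°, shortest Δλ = 76.41° (east) — does not cross 180°.
Leg 2: -98.53° → -2.00°, shortest Δλ = 96.53° (east) — does not cross 180°.
Leg 3: -2.00° → +74.74°, shortest Δλ = 76.74° (east) — does not cross 180°.
Total crossings: 0.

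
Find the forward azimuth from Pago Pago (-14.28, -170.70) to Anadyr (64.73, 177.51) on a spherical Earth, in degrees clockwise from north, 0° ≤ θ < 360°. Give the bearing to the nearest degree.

355°

Δλ = 177.51 − -170.70 = 348.21°; wrapped into (−180°, 180°]: -11.79°.
θ = atan2( sin Δλ · cos φ₂ , cos φ₁ · sin φ₂ − sin φ₁ · cos φ₂ · cos Δλ )
  = atan2(-0.08722, 0.97944) = -5.089° → normalised to [0°, 360°): 354.911°.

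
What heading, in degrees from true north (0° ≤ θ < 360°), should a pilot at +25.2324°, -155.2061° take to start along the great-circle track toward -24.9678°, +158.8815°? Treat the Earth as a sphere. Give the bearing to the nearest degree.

225°

Δλ = 158.8815 − -155.2061 = 314.0876°; wrapped into (−180°, 180°]: -45.9124°.
θ = atan2( sin Δλ · cos φ₂ , cos φ₁ · sin φ₂ − sin φ₁ · cos φ₂ · cos Δλ )
  = atan2(-0.65115, -0.65071) = -134.981° → normalised to [0°, 360°): 225.019°.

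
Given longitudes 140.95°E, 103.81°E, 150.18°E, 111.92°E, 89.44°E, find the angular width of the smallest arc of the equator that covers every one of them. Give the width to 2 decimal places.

Sort the longitudes: +89.44°, +103.81°, +111.92°, +140.95°, +150.18°.
Eastward gaps between consecutive values (wrapping around): 14.37°, 8.11°, 29.03°, 9.23°, 299.26°.
Largest gap = 299.26° ⇒ minimal covering band is its complement: 360° − 299.26° = 60.74°.
Band runs from +89.44° eastward to +150.18°.

60.74°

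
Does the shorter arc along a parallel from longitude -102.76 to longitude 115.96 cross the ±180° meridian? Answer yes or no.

Naïve |115.96 − -102.76| = 218.72° > 180°, so the shorter arc goes the other way round — across 180°.
Signed shortest Δλ = ((115.96 − -102.76 + 180) mod 360) − 180 = -141.28°.
Going west by 141.28° from -102.76° passes through 180° before reaching +115.96°.

Yes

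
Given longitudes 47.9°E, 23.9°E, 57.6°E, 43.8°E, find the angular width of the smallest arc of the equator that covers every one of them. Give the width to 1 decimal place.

33.7°

Sort the longitudes: +23.9°, +43.8°, +47.9°, +57.6°.
Eastward gaps between consecutive values (wrapping around): 19.9°, 4.1°, 9.7°, 326.3°.
Largest gap = 326.3° ⇒ minimal covering band is its complement: 360° − 326.3° = 33.7°.
Band runs from +23.9° eastward to +57.6°.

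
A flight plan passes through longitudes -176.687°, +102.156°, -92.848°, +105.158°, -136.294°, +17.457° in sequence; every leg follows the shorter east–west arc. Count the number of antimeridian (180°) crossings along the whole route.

4

Leg 1: -176.687° → +102.156°, shortest Δλ = -81.157° (west) — crosses 180°.
Leg 2: +102.156° → -92.848°, shortest Δλ = 164.996° (east) — crosses 180°.
Leg 3: -92.848° → +105.158°, shortest Δλ = -161.994° (west) — crosses 180°.
Leg 4: +105.158° → -136.294°, shortest Δλ = 118.548° (east) — crosses 180°.
Leg 5: -136.294° → +17.457°, shortest Δλ = 153.751° (east) — does not cross 180°.
Total crossings: 4.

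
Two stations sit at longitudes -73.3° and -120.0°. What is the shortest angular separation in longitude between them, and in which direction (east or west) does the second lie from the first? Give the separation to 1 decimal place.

46.7° west

Raw difference: -120.0 − -73.3 = -46.7°.
Normalise into (−180°, 180°]: -46.7° stays -46.7°.
Negative ⇒ the second point lies to the west; separation 46.7°.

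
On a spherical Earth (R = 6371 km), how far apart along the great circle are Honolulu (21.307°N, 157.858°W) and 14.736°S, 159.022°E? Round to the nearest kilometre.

6180 km

Δλ = 159.022 − -157.858 = 316.880°; wrapped into (−180°, 180°]: -43.120°.
Δφ = -14.736 − 21.307 = -36.043°.
a = sin²(Δφ/2) + cos φ₁ · cos φ₂ · sin²(Δλ/2) = 0.217382.
c = 2·atan2(√a, √(1−a)) = 0.97008 rad → d = 6371·c ≈ 6180.36 km.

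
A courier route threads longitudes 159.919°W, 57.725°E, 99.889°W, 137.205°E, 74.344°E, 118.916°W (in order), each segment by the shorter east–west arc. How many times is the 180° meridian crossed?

3

Leg 1: -159.919° → +57.725°, shortest Δλ = -142.356° (west) — crosses 180°.
Leg 2: +57.725° → -99.889°, shortest Δλ = -157.614° (west) — does not cross 180°.
Leg 3: -99.889° → +137.205°, shortest Δλ = -122.906° (west) — crosses 180°.
Leg 4: +137.205° → +74.344°, shortest Δλ = -62.861° (west) — does not cross 180°.
Leg 5: +74.344° → -118.916°, shortest Δλ = 166.74° (east) — crosses 180°.
Total crossings: 3.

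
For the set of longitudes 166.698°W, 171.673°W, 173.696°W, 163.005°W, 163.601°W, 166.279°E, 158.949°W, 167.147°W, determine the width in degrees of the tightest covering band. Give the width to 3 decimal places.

Sort the longitudes: -173.696°, -171.673°, -167.147°, -166.698°, -163.601°, -163.005°, -158.949°, +166.279°.
Eastward gaps between consecutive values (wrapping around): 2.023°, 4.526°, 0.449°, 3.097°, 0.596°, 4.056°, 325.228°, 20.025°.
Largest gap = 325.228° ⇒ minimal covering band is its complement: 360° − 325.228° = 34.772°.
Band runs from +166.279° eastward to -158.949°, crossing the antimeridian.

34.772°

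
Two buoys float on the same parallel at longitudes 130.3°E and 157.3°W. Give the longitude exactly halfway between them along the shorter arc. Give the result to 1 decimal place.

166.5°E

Signed shortest Δλ from +130.3° to -157.3° is +72.4°.
Midpoint longitude = +130.3° + (+72.4°)/2 = +130.3° + 36.2° = +166.5°.
(The naïve average (+130.3 + -157.3)/2 = -13.5° is on the wrong side of the globe.)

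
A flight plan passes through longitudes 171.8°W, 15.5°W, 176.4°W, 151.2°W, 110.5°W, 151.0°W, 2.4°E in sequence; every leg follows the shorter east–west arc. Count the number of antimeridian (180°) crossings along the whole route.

0

Leg 1: -171.8° → -15.5°, shortest Δλ = 156.3° (east) — does not cross 180°.
Leg 2: -15.5° → -176.4°, shortest Δλ = -160.9° (west) — does not cross 180°.
Leg 3: -176.4° → -151.2°, shortest Δλ = 25.2° (east) — does not cross 180°.
Leg 4: -151.2° → -110.5°, shortest Δλ = 40.7° (east) — does not cross 180°.
Leg 5: -110.5° → -151.0°, shortest Δλ = -40.5° (west) — does not cross 180°.
Leg 6: -151.0° → +2.4°, shortest Δλ = 153.4° (east) — does not cross 180°.
Total crossings: 0.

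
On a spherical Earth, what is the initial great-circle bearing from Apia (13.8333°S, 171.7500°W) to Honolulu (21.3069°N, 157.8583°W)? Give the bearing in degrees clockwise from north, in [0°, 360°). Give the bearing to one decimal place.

Δλ = -157.8583 − -171.7500 = 13.8917°.
θ = atan2( sin Δλ · cos φ₂ , cos φ₁ · sin φ₂ − sin φ₁ · cos φ₂ · cos Δλ )
  = atan2(0.22368, 0.56906) = 21.458° → normalised to [0°, 360°): 21.458°.

21.5°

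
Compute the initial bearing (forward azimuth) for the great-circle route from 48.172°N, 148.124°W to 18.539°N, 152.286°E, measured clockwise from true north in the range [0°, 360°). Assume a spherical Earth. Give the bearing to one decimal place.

259.9°

Δλ = 152.286 − -148.124 = 300.410°; wrapped into (−180°, 180°]: -59.590°.
θ = atan2( sin Δλ · cos φ₂ , cos φ₁ · sin φ₂ − sin φ₁ · cos φ₂ · cos Δλ )
  = atan2(-0.81767, -0.14557) = -100.095° → normalised to [0°, 360°): 259.905°.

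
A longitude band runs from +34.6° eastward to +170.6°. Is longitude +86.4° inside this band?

Yes

Band width going east from +34.6° to +170.6°: ((170.6 − 34.6) mod 360) = 136.0°.
Offset of +86.4° east of the west edge: ((86.4 − 34.6) mod 360) = 51.8°.
51.8° ≤ 136.0° ⇒ inside.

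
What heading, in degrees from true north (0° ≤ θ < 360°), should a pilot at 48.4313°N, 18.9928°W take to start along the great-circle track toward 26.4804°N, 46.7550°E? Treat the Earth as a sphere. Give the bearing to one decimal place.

88.5°

Δλ = 46.7550 − -18.9928 = 65.7478°.
θ = atan2( sin Δλ · cos φ₂ , cos φ₁ · sin φ₂ − sin φ₁ · cos φ₂ · cos Δλ )
  = atan2(0.81609, 0.02079) = 88.541° → normalised to [0°, 360°): 88.541°.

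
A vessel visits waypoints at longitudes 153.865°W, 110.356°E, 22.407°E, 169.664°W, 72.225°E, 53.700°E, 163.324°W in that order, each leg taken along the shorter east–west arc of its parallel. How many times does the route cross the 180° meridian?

4

Leg 1: -153.865° → +110.356°, shortest Δλ = -95.779° (west) — crosses 180°.
Leg 2: +110.356° → +22.407°, shortest Δλ = -87.949° (west) — does not cross 180°.
Leg 3: +22.407° → -169.664°, shortest Δλ = 167.929° (east) — crosses 180°.
Leg 4: -169.664° → +72.225°, shortest Δλ = -118.111° (west) — crosses 180°.
Leg 5: +72.225° → +53.700°, shortest Δλ = -18.525° (west) — does not cross 180°.
Leg 6: +53.700° → -163.324°, shortest Δλ = 142.976° (east) — crosses 180°.
Total crossings: 4.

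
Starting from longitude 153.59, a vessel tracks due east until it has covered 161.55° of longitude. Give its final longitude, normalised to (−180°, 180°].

-44.86°

Start at +153.59°; shift +161.55° → +315.14°.
+315.14° lies outside (−180°, 180°]; subtract 360° → -44.86°.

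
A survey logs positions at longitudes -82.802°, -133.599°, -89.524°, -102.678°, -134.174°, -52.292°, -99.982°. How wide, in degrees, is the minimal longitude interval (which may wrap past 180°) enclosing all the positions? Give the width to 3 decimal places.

81.882°

Sort the longitudes: -134.174°, -133.599°, -102.678°, -99.982°, -89.524°, -82.802°, -52.292°.
Eastward gaps between consecutive values (wrapping around): 0.575°, 30.921°, 2.696°, 10.458°, 6.722°, 30.510°, 278.118°.
Largest gap = 278.118° ⇒ minimal covering band is its complement: 360° − 278.118° = 81.882°.
Band runs from -134.174° eastward to -52.292°.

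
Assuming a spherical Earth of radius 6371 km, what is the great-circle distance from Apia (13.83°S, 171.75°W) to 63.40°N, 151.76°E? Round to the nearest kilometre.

Δλ = 151.76 − -171.75 = 323.51°; wrapped into (−180°, 180°]: -36.49°.
Δφ = 63.40 − -13.83 = 77.23°.
a = sin²(Δφ/2) + cos φ₁ · cos φ₂ · sin²(Δλ/2) = 0.432098.
c = 2·atan2(√a, √(1−a)) = 1.43457 rad → d = 6371·c ≈ 9139.65 km.

9140 km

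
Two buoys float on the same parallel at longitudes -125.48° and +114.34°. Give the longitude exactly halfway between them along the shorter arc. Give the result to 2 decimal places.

+174.43°

Signed shortest Δλ from -125.48° to +114.34° is -120.18°.
Midpoint longitude = -125.48° + (-120.18°)/2 = -125.48° − 60.09° = -185.57°.
Normalise into (−180°, 180°]: +174.43°.
(The naïve average (-125.48 + +114.34)/2 = -5.57° is on the wrong side of the globe.)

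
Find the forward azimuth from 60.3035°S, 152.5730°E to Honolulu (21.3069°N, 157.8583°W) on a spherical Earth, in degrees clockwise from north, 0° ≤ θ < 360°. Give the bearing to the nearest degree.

45°

Δλ = -157.8583 − 152.5730 = -310.4313°; wrapped into (−180°, 180°]: 49.5687°.
θ = atan2( sin Δλ · cos φ₂ , cos φ₁ · sin φ₂ − sin φ₁ · cos φ₂ · cos Δλ )
  = atan2(0.70916, 0.70486) = 45.174° → normalised to [0°, 360°): 45.174°.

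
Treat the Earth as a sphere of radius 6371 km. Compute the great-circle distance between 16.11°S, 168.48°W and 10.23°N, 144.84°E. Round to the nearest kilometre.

5913 km

Δλ = 144.84 − -168.48 = 313.32°; wrapped into (−180°, 180°]: -46.68°.
Δφ = 10.23 − -16.11 = 26.34°.
a = sin²(Δφ/2) + cos φ₁ · cos φ₂ · sin²(Δλ/2) = 0.200314.
c = 2·atan2(√a, √(1−a)) = 0.92808 rad → d = 6371·c ≈ 5912.80 km.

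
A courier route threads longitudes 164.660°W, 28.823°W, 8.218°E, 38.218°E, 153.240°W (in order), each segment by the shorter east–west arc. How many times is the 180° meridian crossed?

1

Leg 1: -164.660° → -28.823°, shortest Δλ = 135.837° (east) — does not cross 180°.
Leg 2: -28.823° → +8.218°, shortest Δλ = 37.041° (east) — does not cross 180°.
Leg 3: +8.218° → +38.218°, shortest Δλ = 30.0° (east) — does not cross 180°.
Leg 4: +38.218° → -153.240°, shortest Δλ = 168.542° (east) — crosses 180°.
Total crossings: 1.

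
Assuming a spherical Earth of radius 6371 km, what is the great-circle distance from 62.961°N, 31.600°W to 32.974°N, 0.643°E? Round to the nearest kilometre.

Δλ = 0.643 − -31.600 = 32.243°.
Δφ = 32.974 − 62.961 = -29.987°.
a = sin²(Δφ/2) + cos φ₁ · cos φ₂ · sin²(Δλ/2) = 0.096335.
c = 2·atan2(√a, √(1−a)) = 0.63118 rad → d = 6371·c ≈ 4021.28 km.

4021 km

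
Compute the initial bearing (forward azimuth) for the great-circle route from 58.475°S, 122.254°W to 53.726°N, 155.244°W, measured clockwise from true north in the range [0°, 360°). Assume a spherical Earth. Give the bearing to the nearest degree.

Δλ = -155.244 − -122.254 = -32.990°.
θ = atan2( sin Δλ · cos φ₂ , cos φ₁ · sin φ₂ − sin φ₁ · cos φ₂ · cos Δλ )
  = atan2(-0.32215, 0.84455) = -20.879° → normalised to [0°, 360°): 339.121°.

339°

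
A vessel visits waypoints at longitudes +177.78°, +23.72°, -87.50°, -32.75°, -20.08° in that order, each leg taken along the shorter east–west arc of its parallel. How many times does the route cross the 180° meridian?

0

Leg 1: +177.78° → +23.72°, shortest Δλ = -154.06° (west) — does not cross 180°.
Leg 2: +23.72° → -87.50°, shortest Δλ = -111.22° (west) — does not cross 180°.
Leg 3: -87.50° → -32.75°, shortest Δλ = 54.75° (east) — does not cross 180°.
Leg 4: -32.75° → -20.08°, shortest Δλ = 12.67° (east) — does not cross 180°.
Total crossings: 0.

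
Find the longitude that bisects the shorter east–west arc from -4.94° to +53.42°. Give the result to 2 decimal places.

Signed shortest Δλ from -4.94° to +53.42° is +58.36°.
Midpoint longitude = -4.94° + (+58.36°)/2 = -4.94° + 29.18° = +24.24°.

+24.24°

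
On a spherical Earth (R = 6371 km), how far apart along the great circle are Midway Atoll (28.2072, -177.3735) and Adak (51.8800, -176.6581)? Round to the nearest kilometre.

2633 km

Δλ = -176.6581 − -177.3735 = 0.7154°.
Δφ = 51.8800 − 28.2072 = 23.6728°.
a = sin²(Δφ/2) + cos φ₁ · cos φ₂ · sin²(Δλ/2) = 0.042095.
c = 2·atan2(√a, √(1−a)) = 0.41327 rad → d = 6371·c ≈ 2632.97 km.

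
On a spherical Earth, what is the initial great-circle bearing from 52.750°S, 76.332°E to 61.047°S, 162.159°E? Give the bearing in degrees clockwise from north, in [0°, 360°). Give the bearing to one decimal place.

Δλ = 162.159 − 76.332 = 85.827°.
θ = atan2( sin Δλ · cos φ₂ , cos φ₁ · sin φ₂ − sin φ₁ · cos φ₂ · cos Δλ )
  = atan2(0.48281, -0.50160) = 136.094° → normalised to [0°, 360°): 136.094°.

136.1°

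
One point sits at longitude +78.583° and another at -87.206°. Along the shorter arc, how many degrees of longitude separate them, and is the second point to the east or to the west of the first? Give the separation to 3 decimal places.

Raw difference: -87.206 − 78.583 = -165.789°.
Normalise into (−180°, 180°]: -165.789° stays -165.789°.
Negative ⇒ the second point lies to the west; separation 165.789°.

165.789° west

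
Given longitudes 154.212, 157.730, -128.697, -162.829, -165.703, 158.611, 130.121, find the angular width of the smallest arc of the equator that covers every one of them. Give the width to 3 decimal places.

101.182°

Sort the longitudes: -165.703°, -162.829°, -128.697°, +130.121°, +154.212°, +157.730°, +158.611°.
Eastward gaps between consecutive values (wrapping around): 2.874°, 34.132°, 258.818°, 24.091°, 3.518°, 0.881°, 35.686°.
Largest gap = 258.818° ⇒ minimal covering band is its complement: 360° − 258.818° = 101.182°.
Band runs from +130.121° eastward to -128.697°, crossing the antimeridian.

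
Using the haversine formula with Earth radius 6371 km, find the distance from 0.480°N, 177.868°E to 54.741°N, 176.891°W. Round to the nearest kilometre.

Δλ = -176.891 − 177.868 = -354.759°; wrapped into (−180°, 180°]: 5.241°.
Δφ = 54.741 − 0.480 = 54.261°.
a = sin²(Δφ/2) + cos φ₁ · cos φ₂ · sin²(Δλ/2) = 0.209160.
c = 2·atan2(√a, √(1−a)) = 0.95000 rad → d = 6371·c ≈ 6052.47 km.

6052 km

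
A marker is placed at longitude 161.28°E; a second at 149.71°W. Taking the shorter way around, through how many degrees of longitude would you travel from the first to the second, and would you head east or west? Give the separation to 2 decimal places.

49.01° east

Raw difference: -149.71 − 161.28 = -310.99°.
Normalise into (−180°, 180°]: -310.99° + 360° = 49.01°.
Positive ⇒ the second point lies to the east; separation 49.01°.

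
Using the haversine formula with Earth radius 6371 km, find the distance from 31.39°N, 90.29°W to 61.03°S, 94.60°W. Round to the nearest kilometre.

10284 km

Δλ = -94.60 − -90.29 = -4.31°.
Δφ = -61.03 − 31.39 = -92.42°.
a = sin²(Δφ/2) + cos φ₁ · cos φ₂ · sin²(Δλ/2) = 0.521697.
c = 2·atan2(√a, √(1−a)) = 1.61420 rad → d = 6371·c ≈ 10284.09 km.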